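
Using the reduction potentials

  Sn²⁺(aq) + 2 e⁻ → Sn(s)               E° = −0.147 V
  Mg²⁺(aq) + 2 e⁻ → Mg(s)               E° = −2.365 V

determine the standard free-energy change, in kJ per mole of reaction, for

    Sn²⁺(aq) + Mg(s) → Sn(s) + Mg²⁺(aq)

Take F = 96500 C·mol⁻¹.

In the reaction as written Sn²⁺(aq) is reduced, so the Sn²⁺/Sn couple is the cathode and Mg²⁺/Mg is the anode.
E°cell = −0.147 − (−2.365) = +2.218 V; balancing electrons gives n = 2.
ΔG° = −nFE°cell = −(2)(96500)(+2.218) J/mol = −428 kJ/mol.

−428 kJ/mol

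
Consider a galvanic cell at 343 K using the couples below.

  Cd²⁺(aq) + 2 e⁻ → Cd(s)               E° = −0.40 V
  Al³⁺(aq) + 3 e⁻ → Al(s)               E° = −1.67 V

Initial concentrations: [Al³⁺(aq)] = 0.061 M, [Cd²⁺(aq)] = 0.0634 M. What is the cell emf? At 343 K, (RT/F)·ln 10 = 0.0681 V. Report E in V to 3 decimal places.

The Cd²⁺/Cd couple has the more positive E°, so it is the cathode; Al³⁺/Al is the anode.
E°cell = −0.40 − (−1.67) = +1.27 V, with n = 6 electrons transferred.
The balanced reaction is 3 Cd²⁺(aq) + 2 Al(s) → 3 Cd(s) + 2 Al³⁺(aq), so Q = [Al³⁺(aq)]^2 / [Cd²⁺(aq)]^3 = 14.6 and log Q = 1.164.
E = E° − (0.0681/n)·log Q = +1.27 − (0.0681/6)(1.164) = +1.257 V.

+1.257 V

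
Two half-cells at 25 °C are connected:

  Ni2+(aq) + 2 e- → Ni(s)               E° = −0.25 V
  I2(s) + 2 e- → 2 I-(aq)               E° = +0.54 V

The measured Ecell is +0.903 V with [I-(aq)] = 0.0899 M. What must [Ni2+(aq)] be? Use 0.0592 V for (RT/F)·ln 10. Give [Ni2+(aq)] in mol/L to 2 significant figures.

0.019 M

I₂/I⁻ is the cathode (higher E°); E°cell = +0.54 − (−0.25) = +0.79 V with n = 2.
From the Nernst equation, log Q = n(E° − E)/0.0592 = 2·(+0.79 − (+0.903))/0.0592 = −3.818.
The balanced reaction is I2(s) + Ni(s) → 2 I-(aq) + Ni2+(aq), so Q = [I-(aq)]^2·[Ni2+(aq)].
Substituting the known concentrations and solving, log [Ni2+(aq)] = −1.726 and [Ni2+(aq)] = 0.019 M.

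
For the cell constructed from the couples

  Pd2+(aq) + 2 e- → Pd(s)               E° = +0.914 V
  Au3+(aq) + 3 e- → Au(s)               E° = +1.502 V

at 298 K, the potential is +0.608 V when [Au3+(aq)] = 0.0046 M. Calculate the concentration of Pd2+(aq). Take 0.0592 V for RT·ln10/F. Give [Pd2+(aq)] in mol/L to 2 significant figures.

0.0058 M

The Au³⁺/Au couple has the larger reduction potential, so it is the cathode: E°cell = +1.502 − (+0.914) = +0.588 V and n = 6.
Rearranging E = E° − (0.0592/n)·log Q gives log Q = 6(+0.588 − (+0.608))/0.0592 = −2.027.
For 2 Au3+(aq) + 3 Pd(s) → 2 Au(s) + 3 Pd2+(aq), the reaction quotient is Q = [Pd2+(aq)]^3 / [Au3+(aq)]^2.
Substituting the known concentrations and solving, log [Pd2+(aq)] = −2.234 and [Pd2+(aq)] = 0.0058 M.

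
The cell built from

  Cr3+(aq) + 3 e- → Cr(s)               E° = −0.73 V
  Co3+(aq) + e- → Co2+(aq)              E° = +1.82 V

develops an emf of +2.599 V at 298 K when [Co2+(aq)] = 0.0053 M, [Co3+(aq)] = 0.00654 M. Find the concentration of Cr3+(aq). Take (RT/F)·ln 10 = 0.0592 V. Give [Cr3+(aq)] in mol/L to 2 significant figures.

Co³⁺/Co²⁺ is the cathode (higher E°); E°cell = +1.82 − (−0.73) = +2.55 V with n = 3.
Since E = E° − (0.0592/n)·log Q, log Q = n(E° − E)/0.0592 = −2.483.
The balanced reaction is 3 Co3+(aq) + Cr(s) → 3 Co2+(aq) + Cr3+(aq), so Q = ([Co2+(aq)]^3·[Cr3+(aq)]) / [Co3+(aq)]^3.
Solving for the unknown gives log [Cr3+(aq)] = −2.209, so [Cr3+(aq)] ≈ 0.0062 M.

0.0062 M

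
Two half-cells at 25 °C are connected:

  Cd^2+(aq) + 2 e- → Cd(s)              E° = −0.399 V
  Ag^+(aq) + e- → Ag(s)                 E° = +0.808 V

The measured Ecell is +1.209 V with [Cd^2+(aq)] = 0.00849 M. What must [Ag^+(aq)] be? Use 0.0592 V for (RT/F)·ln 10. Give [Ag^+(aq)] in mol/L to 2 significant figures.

0.10 M

The Ag⁺/Ag couple has the larger reduction potential, so it is the cathode: E°cell = +0.808 − (−0.399) = +1.207 V and n = 2.
From the Nernst equation, log Q = n(E° − E)/0.0592 = 2·(+1.207 − (+1.209))/0.0592 = −0.068.
Balancing electrons gives 2 Ag^+(aq) + Cd(s) → 2 Ag(s) + Cd^2+(aq); thus Q = [Cd^2+(aq)] / [Ag^+(aq)]^2.
Solving for the unknown gives log [Ag^+(aq)] = −1.002, so [Ag^+(aq)] ≈ 0.10 M.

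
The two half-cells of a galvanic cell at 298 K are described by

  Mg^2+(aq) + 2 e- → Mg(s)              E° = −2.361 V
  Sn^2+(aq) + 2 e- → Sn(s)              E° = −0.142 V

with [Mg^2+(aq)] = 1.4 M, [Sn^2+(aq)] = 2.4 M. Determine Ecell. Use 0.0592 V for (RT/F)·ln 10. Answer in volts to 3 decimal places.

+2.226 V

The Sn²⁺/Sn couple has the more positive E°, so it is the cathode; Mg²⁺/Mg is the anode.
The standard potential is −0.142 − (−2.361) = +2.219 V and the balanced reaction transfers n = 2 electrons.
For the overall reaction Sn^2+(aq) + Mg(s) → Sn(s) + Mg^2+(aq), Q = [Mg^2+(aq)] / [Sn^2+(aq)] = 0.583, giving log Q = −0.234.
By the Nernst equation, E = +2.219 − (0.0592/2)·(−0.234) = +2.226 V.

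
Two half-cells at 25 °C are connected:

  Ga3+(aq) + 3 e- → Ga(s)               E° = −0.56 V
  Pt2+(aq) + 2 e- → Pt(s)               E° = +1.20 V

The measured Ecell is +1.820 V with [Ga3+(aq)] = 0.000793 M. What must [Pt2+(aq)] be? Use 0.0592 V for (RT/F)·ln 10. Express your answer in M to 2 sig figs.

The Pt²⁺/Pt couple has the larger reduction potential, so it is the cathode: E°cell = +1.20 − (−0.56) = +1.76 V and n = 6.
Since E = E° − (0.0592/n)·log Q, log Q = n(E° − E)/0.0592 = −6.081.
Balancing electrons gives 3 Pt2+(aq) + 2 Ga(s) → 3 Pt(s) + 2 Ga3+(aq); thus Q = [Ga3+(aq)]^2 / [Pt2+(aq)]^3.
Solving for the unknown gives log [Pt2+(aq)] = −0.040, so [Pt2+(aq)] ≈ 0.91 M.

0.91 M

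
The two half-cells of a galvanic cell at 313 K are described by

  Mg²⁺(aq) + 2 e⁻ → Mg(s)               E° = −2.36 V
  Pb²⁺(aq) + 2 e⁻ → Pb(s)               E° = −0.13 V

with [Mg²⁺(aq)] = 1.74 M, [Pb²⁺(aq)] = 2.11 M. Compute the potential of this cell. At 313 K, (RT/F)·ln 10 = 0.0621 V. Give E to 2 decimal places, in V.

+2.23 V

The Pb²⁺/Pb couple has the more positive E°, so it is the cathode; Mg²⁺/Mg is the anode.
E°cell = E°cat − E°an = −0.13 − (−2.36) = +2.23 V; n = 2.
For the overall reaction Pb²⁺(aq) + Mg(s) → Pb(s) + Mg²⁺(aq), Q = [Mg²⁺(aq)] / [Pb²⁺(aq)] = 0.825, giving log Q = −0.084.
By the Nernst equation, E = +2.23 − (0.0621/2)·(−0.084) = +2.23 V.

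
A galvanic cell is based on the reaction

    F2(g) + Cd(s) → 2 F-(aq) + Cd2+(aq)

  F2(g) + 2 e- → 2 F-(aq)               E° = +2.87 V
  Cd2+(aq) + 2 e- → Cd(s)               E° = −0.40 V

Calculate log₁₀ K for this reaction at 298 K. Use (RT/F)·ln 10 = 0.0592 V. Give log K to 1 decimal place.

log K = 110.5

The F₂/F⁻ couple is reduced (cathode); E°cell = +2.87 − (−0.40) = +3.27 V with n = 2.
At equilibrium E = 0, so log K = nE°cell / 0.0592 = (2)(+3.27) / 0.0592 = 110.5.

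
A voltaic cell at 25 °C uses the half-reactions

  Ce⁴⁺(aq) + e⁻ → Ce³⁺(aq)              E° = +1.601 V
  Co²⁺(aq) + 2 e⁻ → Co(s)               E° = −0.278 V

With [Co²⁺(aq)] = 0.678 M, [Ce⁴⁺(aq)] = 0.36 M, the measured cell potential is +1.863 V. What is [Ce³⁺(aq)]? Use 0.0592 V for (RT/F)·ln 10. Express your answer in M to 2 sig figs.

The Ce⁴⁺/Ce³⁺ couple has the larger reduction potential, so it is the cathode: E°cell = +1.601 − (−0.278) = +1.879 V and n = 2.
Since E = E° − (0.0592/n)·log Q, log Q = n(E° − E)/0.0592 = 0.541.
The balanced reaction is 2 Ce⁴⁺(aq) + Co(s) → 2 Ce³⁺(aq) + Co²⁺(aq), so Q = ([Ce³⁺(aq)]^2·[Co²⁺(aq)]) / [Ce⁴⁺(aq)]^2.
Isolating [Ce³⁺(aq)] in Q = 10^{0.541} yields log [Ce³⁺(aq)] = −0.089, i.e. 0.81 M.

0.81 M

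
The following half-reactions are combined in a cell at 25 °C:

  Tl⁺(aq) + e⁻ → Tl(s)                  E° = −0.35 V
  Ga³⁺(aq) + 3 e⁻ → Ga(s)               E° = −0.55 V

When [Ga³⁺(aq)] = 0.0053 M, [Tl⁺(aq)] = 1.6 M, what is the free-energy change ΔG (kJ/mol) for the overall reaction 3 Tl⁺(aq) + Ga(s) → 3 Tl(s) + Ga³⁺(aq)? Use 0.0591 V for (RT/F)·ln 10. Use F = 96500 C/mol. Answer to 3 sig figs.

−74.4 kJ/mol

The standard cell potential is −0.35 − (−0.55) = +0.20 V, with n = 3 electrons in the balanced equation.
Q = [Ga³⁺(aq)] / [Tl⁺(aq)]^3 = 0.00129, so log Q = −2.888 and E = +0.20 − (0.0591/3)(−2.888) = +0.2569 V.
Then ΔG = −nFE = −3 × 96500 × +0.2569 J/mol = −74.4 kJ/mol.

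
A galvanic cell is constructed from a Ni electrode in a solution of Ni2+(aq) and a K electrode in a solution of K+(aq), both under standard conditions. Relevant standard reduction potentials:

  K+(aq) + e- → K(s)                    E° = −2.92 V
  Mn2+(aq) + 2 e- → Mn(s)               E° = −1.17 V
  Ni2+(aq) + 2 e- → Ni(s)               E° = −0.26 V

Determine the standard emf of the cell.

Of the two couples in this cell, the one with the more positive reduction potential is reduced at the cathode: here that is Ni²⁺/Ni (−0.26 V); K⁺/K (−2.92 V) is the anode.
E°cell = E°(cathode) − E°(anode) = −0.26 − (−2.92) = +2.66 V.

+2.66 V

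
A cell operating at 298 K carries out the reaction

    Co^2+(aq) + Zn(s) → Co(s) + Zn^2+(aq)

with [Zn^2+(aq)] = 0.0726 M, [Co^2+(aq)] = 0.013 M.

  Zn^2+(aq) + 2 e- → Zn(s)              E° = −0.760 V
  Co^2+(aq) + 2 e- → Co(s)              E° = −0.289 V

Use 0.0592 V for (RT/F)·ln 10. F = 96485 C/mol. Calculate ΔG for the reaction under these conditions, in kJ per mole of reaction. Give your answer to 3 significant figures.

E°cell = −0.289 − (−0.760) = +0.471 V; the balanced reaction transfers n = 2 electrons.
Here Q = [Zn^2+(aq)] / [Co^2+(aq)] = 5.58 (log Q = 0.747), giving E = +0.471 − (0.0592/2)·(0.747) = +0.4489 V.
Then ΔG = −nFE = −2 × 96485 × +0.4489 J/mol = −86.6 kJ/mol.

−86.6 kJ/mol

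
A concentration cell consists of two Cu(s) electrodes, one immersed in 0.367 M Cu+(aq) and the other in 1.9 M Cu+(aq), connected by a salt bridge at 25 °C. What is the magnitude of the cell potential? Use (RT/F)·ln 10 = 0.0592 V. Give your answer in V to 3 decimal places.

0.042 V

For a concentration cell E°cell = 0, since both electrodes use the same couple.
The compartment with the higher Cu+(aq) concentration (1.9 M) acts as the cathode; ions are reduced there and produced at the dilute (0.367 M) anode.
With n = 1, Ecell = −(0.0592/1)·log([dilute]/[conc]) = −(0.0592/1)·log(0.367/1.9) = +0.042 V.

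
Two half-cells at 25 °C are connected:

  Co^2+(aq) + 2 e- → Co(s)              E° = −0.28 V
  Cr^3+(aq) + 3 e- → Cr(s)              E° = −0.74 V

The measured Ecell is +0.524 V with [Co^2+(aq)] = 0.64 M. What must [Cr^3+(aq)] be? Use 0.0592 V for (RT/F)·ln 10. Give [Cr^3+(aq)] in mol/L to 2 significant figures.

The Co²⁺/Co couple has the larger reduction potential, so it is the cathode: E°cell = −0.28 − (−0.74) = +0.46 V and n = 6.
Rearranging E = E° − (0.0592/n)·log Q gives log Q = 6(+0.46 − (+0.524))/0.0592 = −6.486.
For 3 Co^2+(aq) + 2 Cr(s) → 3 Co(s) + 2 Cr^3+(aq), the reaction quotient is Q = [Cr^3+(aq)]^2 / [Co^2+(aq)]^3.
Substituting the known concentrations and solving, log [Cr^3+(aq)] = −3.534 and [Cr^3+(aq)] = 0.00029 M.

0.00029 M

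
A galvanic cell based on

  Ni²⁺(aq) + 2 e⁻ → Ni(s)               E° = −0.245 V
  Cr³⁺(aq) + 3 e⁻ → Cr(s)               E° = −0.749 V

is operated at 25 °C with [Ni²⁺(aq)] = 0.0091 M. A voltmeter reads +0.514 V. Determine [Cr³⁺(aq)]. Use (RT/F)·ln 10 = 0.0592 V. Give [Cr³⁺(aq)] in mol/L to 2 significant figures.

0.00027 M

With Ni²⁺/Ni at the cathode and Cr³⁺/Cr at the anode, E°cell = −0.245 − (−0.749) = +0.504 V (n = 6).
Rearranging E = E° − (0.0592/n)·log Q gives log Q = 6(+0.504 − (+0.514))/0.0592 = −1.014.
The balanced reaction is 3 Ni²⁺(aq) + 2 Cr(s) → 3 Ni(s) + 2 Cr³⁺(aq), so Q = [Cr³⁺(aq)]^2 / [Ni²⁺(aq)]^3.
Substituting the known concentrations and solving, log [Cr³⁺(aq)] = −3.568 and [Cr³⁺(aq)] = 0.00027 M.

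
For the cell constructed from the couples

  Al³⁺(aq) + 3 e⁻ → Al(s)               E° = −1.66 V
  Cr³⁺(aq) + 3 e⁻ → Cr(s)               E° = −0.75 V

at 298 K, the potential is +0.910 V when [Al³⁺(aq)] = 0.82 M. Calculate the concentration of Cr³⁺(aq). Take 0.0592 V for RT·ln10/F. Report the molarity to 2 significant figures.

Cr³⁺/Cr is the cathode (higher E°); E°cell = −0.75 − (−1.66) = +0.91 V with n = 3.
Since E = E° − (0.0592/n)·log Q, log Q = n(E° − E)/0.0592 = 0.000.
Balancing electrons gives Cr³⁺(aq) + Al(s) → Cr(s) + Al³⁺(aq); thus Q = [Al³⁺(aq)] / [Cr³⁺(aq)].
Solving for the unknown gives log [Cr³⁺(aq)] = −0.086, so [Cr³⁺(aq)] ≈ 0.82 M.

0.82 M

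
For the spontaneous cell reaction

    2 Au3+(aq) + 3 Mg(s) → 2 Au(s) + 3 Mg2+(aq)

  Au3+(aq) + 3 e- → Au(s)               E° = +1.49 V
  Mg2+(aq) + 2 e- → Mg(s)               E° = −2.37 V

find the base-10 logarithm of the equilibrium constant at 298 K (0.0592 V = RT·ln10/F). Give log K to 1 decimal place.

log K = 391.2

The Au³⁺/Au couple is reduced (cathode); E°cell = +1.49 − (−2.37) = +3.86 V with n = 6.
At equilibrium E = 0, so log K = nE°cell / 0.0592 = (6)(+3.86) / 0.0592 = 391.2.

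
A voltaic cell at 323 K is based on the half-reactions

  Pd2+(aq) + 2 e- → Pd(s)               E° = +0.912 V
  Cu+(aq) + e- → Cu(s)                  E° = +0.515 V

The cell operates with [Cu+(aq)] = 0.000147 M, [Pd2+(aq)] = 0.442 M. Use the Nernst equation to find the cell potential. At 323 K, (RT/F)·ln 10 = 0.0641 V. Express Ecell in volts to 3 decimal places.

+0.631 V

Pd²⁺/Pd is reduced (cathode, E° = +0.912 V) and Cu⁺/Cu is oxidized (anode).
E°cell = +0.912 − (+0.515) = +0.397 V, with n = 2 electrons transferred.
For the overall reaction Pd2+(aq) + 2 Cu(s) → Pd(s) + 2 Cu+(aq), Q = [Cu+(aq)]^2 / [Pd2+(aq)] = 4.89×10^−8, giving log Q = −7.311.
E = E° − (0.0641/n)·log Q = +0.397 − (0.0641/2)(−7.311) = +0.631 V.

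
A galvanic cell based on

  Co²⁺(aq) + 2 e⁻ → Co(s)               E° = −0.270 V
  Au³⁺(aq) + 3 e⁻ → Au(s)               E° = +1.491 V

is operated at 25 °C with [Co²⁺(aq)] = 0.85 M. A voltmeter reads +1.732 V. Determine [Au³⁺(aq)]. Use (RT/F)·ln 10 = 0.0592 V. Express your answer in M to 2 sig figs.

With Au³⁺/Au at the cathode and Co²⁺/Co at the anode, E°cell = +1.491 − (−0.270) = +1.761 V (n = 6).
From the Nernst equation, log Q = n(E° − E)/0.0592 = 6·(+1.761 − (+1.732))/0.0592 = 2.939.
For 2 Au³⁺(aq) + 3 Co(s) → 2 Au(s) + 3 Co²⁺(aq), the reaction quotient is Q = [Co²⁺(aq)]^3 / [Au³⁺(aq)]^2.
Solving for the unknown gives log [Au³⁺(aq)] = −1.575, so [Au³⁺(aq)] ≈ 0.027 M.

0.027 M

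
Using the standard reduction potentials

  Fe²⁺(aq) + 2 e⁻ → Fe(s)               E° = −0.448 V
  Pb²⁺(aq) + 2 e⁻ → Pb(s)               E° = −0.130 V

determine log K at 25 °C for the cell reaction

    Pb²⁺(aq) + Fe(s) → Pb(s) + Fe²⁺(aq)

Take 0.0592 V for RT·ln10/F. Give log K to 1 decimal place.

The Pb²⁺/Pb couple is reduced (cathode); E°cell = −0.130 − (−0.448) = +0.318 V with n = 2.
At equilibrium E = 0, so log K = nE°cell / 0.0592 = (2)(+0.318) / 0.0592 = 10.7.

log K = 10.7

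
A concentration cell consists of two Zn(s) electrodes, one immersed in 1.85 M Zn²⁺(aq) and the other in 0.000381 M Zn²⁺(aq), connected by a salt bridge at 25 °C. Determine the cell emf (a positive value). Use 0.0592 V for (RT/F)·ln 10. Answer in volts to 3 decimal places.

0.109 V

For a concentration cell E°cell = 0, since both electrodes use the same couple.
The compartment with the higher Zn²⁺(aq) concentration (1.85 M) acts as the cathode; ions are reduced there and produced at the dilute (0.000381 M) anode.
With n = 2, Ecell = −(0.0592/2)·log([dilute]/[conc]) = −(0.0592/2)·log(0.000381/1.85) = +0.109 V.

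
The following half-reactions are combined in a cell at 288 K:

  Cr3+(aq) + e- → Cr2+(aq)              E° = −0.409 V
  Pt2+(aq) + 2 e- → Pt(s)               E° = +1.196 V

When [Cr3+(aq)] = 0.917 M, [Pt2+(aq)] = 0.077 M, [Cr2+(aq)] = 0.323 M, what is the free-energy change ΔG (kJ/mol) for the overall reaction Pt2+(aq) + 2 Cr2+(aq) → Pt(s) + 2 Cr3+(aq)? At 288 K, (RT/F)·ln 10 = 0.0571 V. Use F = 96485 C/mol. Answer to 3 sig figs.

−299 kJ/mol

E°cell = +1.196 − (−0.409) = +1.605 V; the balanced reaction transfers n = 2 electrons.
The reaction quotient is [Cr3+(aq)]^2 / ([Pt2+(aq)]·[Cr2+(aq)]^2) = 105; by Nernst, E = +1.605 − (0.0571/2)(2.020) = +1.5473 V.
Then ΔG = −nFE = −2 × 96485 × +1.5473 J/mol = −299 kJ/mol.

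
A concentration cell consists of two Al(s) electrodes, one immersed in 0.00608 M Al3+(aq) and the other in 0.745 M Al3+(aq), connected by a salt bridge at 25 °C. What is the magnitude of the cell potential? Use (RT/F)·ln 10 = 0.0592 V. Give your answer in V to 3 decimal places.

0.041 V

For a concentration cell E°cell = 0, since both electrodes use the same couple.
The compartment with the higher Al3+(aq) concentration (0.745 M) acts as the cathode; ions are reduced there and produced at the dilute (0.00608 M) anode.
With n = 3, Ecell = −(0.0592/3)·log([dilute]/[conc]) = −(0.0592/3)·log(0.00608/0.745) = +0.041 V.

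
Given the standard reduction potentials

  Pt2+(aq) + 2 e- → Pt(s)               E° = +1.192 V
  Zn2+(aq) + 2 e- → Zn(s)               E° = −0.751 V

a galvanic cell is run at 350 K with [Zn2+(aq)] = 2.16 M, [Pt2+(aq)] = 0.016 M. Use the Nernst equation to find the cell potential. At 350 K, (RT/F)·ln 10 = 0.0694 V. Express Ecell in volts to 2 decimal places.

+1.87 V

Since E°(Pt²⁺/Pt) > E°(Zn²⁺/Zn), Pt²⁺/Pt serves as the cathode.
The standard potential is +1.192 − (−0.751) = +1.943 V and the balanced reaction transfers n = 2 electrons.
Balancing gives Pt2+(aq) + Zn(s) → Pt(s) + Zn2+(aq); hence Q = [Zn2+(aq)] / [Pt2+(aq)] = 135 (log Q = 2.130).
By the Nernst equation, E = +1.943 − (0.0694/2)·(2.130) = +1.87 V.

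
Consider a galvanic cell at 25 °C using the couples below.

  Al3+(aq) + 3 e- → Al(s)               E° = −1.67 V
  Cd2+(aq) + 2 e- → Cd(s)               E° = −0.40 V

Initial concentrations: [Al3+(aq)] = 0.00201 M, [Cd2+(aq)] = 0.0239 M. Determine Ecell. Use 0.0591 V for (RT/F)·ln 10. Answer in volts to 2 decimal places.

The Cd²⁺/Cd couple has the more positive E°, so it is the cathode; Al³⁺/Al is the anode.
E°cell = −0.40 − (−1.67) = +1.27 V, with n = 6 electrons transferred.
Balancing gives 3 Cd2+(aq) + 2 Al(s) → 3 Cd(s) + 2 Al3+(aq); hence Q = [Al3+(aq)]^2 / [Cd2+(aq)]^3 = 0.296 (log Q = −0.529).
E = E° − (0.0591/n)·log Q = +1.27 − (0.0591/6)(−0.529) = +1.28 V.

+1.28 V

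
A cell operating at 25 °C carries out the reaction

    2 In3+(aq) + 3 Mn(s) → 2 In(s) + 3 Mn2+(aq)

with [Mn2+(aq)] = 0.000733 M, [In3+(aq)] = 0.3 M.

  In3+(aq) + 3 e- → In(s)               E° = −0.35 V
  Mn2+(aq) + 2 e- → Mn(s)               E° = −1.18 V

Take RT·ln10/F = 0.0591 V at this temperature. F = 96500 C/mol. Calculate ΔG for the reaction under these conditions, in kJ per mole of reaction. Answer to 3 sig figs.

−528 kJ/mol

The standard cell potential is −0.35 − (−1.18) = +0.83 V, with n = 6 electrons in the balanced equation.
Q = [Mn2+(aq)]^3 / [In3+(aq)]^2 = 4.38×10^−9, so log Q = −8.359 and E = +0.83 − (0.0591/6)(−8.359) = +0.9123 V.
Then ΔG = −nFE = −6 × 96500 × +0.9123 J/mol = −528 kJ/mol.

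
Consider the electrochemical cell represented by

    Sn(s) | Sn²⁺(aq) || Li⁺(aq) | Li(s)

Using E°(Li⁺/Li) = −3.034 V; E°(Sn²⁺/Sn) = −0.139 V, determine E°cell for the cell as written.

By convention the left-hand electrode in cell notation is the anode (oxidation) and the right-hand electrode is the cathode (reduction).
E°cell = E°(right) − E°(left) = −3.034 − (−0.139) = −2.895 V.
The negative sign shows that, as written, the cell would require an external voltage to drive the reaction.

−2.895 V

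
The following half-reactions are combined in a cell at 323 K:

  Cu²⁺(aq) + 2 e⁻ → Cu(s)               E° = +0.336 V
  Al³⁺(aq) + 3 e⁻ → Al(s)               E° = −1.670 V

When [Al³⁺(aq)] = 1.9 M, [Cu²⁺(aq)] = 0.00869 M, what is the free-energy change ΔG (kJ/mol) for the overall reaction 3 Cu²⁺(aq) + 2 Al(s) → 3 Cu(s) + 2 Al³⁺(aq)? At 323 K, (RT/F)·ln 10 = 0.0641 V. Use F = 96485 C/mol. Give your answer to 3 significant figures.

E°cell = +0.336 − (−1.670) = +2.006 V; the balanced reaction transfers n = 6 electrons.
Q = [Al³⁺(aq)]^2 / [Cu²⁺(aq)]^3 = 5.5×10^6, so log Q = 6.740 and E = +2.006 − (0.0641/6)(6.740) = +1.9340 V.
ΔG = −nFE = −(6)(96485)(+1.9340) J/mol = −1120 kJ/mol.

−1120 kJ/mol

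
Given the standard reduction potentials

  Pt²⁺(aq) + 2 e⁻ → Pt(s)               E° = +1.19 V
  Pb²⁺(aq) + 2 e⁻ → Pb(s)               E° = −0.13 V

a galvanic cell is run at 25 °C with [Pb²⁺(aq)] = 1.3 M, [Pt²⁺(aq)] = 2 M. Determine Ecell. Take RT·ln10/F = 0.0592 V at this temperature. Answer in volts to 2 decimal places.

Pt²⁺/Pt is reduced (cathode, E° = +1.19 V) and Pb²⁺/Pb is oxidized (anode).
The standard potential is +1.19 − (−0.13) = +1.32 V and the balanced reaction transfers n = 2 electrons.
Balancing gives Pt²⁺(aq) + Pb(s) → Pt(s) + Pb²⁺(aq); hence Q = [Pb²⁺(aq)] / [Pt²⁺(aq)] = 0.65 (log Q = −0.187).
Applying E = E° − (RT ln10/nF)·log Q gives +1.32 − (0.0592/2)(−0.187) = +1.33 V.

+1.33 V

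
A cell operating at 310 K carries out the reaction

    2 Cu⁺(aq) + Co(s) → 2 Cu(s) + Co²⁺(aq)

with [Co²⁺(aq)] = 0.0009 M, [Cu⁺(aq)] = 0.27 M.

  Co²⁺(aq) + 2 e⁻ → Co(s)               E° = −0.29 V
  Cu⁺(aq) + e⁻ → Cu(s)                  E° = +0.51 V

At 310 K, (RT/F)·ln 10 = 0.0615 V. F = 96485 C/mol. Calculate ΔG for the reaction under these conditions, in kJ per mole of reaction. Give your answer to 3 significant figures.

−166 kJ/mol

E°cell = +0.51 − (−0.29) = +0.80 V; the balanced reaction transfers n = 2 electrons.
Q = [Co²⁺(aq)] / [Cu⁺(aq)]^2 = 0.0123, so log Q = −1.908 and E = +0.80 − (0.0615/2)(−1.908) = +0.8587 V.
ΔG = −nFE = −(2)(96485)(+0.8587) J/mol = −166 kJ/mol.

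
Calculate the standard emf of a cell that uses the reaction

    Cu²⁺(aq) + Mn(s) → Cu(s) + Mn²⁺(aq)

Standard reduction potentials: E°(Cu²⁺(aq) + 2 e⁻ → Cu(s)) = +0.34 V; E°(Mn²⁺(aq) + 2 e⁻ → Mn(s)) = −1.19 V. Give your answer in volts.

Cu²⁺(aq) gains electrons, so the Cu²⁺/Cu couple is the cathode; the Mn²⁺/Mn couple is the anode.
E°cell = E°(cathode) − E°(anode) = +0.34 − (−1.19) = +1.53 V.

+1.53 V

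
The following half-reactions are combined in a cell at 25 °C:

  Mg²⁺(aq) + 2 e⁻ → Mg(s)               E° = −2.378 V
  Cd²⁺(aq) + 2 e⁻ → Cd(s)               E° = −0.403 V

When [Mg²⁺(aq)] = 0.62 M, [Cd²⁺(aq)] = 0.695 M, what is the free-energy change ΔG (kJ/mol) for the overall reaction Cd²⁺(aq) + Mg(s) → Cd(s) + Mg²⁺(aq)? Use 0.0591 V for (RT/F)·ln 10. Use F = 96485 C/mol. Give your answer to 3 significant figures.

The standard cell potential is −0.403 − (−2.378) = +1.975 V, with n = 2 electrons in the balanced equation.
Q = [Mg²⁺(aq)] / [Cd²⁺(aq)] = 0.892, so log Q = −0.050 and E = +1.975 − (0.0591/2)(−0.050) = +1.9765 V.
ΔG = −nFE = −(2)(96485)(+1.9765) J/mol = −381 kJ/mol.

−381 kJ/mol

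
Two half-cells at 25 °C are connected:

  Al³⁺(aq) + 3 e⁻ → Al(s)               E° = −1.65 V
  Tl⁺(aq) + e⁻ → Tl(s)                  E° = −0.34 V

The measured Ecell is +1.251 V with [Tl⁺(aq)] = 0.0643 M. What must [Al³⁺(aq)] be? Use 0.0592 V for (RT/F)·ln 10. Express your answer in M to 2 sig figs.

0.26 M

With Tl⁺/Tl at the cathode and Al³⁺/Al at the anode, E°cell = −0.34 − (−1.65) = +1.31 V (n = 3).
Since E = E° − (0.0592/n)·log Q, log Q = n(E° − E)/0.0592 = 2.990.
Balancing electrons gives 3 Tl⁺(aq) + Al(s) → 3 Tl(s) + Al³⁺(aq); thus Q = [Al³⁺(aq)] / [Tl⁺(aq)]^3.
Solving for the unknown gives log [Al³⁺(aq)] = −0.585, so [Al³⁺(aq)] ≈ 0.26 M.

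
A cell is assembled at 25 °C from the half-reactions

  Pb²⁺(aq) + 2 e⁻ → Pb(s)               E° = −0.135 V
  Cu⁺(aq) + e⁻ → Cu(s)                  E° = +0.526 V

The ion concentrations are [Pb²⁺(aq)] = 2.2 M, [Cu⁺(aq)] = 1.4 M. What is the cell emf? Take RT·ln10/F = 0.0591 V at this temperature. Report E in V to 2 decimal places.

+0.66 V

Since E°(Cu⁺/Cu) > E°(Pb²⁺/Pb), Cu⁺/Cu serves as the cathode.
E°cell = +0.526 − (−0.135) = +0.661 V, with n = 2 electrons transferred.
For the overall reaction 2 Cu⁺(aq) + Pb(s) → 2 Cu(s) + Pb²⁺(aq), Q = [Pb²⁺(aq)] / [Cu⁺(aq)]^2 = 1.12, giving log Q = 0.050.
E = E° − (0.0591/n)·log Q = +0.661 − (0.0591/2)(0.050) = +0.66 V.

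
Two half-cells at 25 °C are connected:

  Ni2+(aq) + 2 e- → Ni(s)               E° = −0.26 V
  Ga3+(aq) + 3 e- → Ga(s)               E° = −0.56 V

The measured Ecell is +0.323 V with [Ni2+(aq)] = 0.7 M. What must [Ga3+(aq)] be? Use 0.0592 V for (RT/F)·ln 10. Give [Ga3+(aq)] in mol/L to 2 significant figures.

0.040 M

The Ni²⁺/Ni couple has the larger reduction potential, so it is the cathode: E°cell = −0.26 − (−0.56) = +0.30 V and n = 6.
Rearranging E = E° − (0.0592/n)·log Q gives log Q = 6(+0.30 − (+0.323))/0.0592 = −2.331.
Balancing electrons gives 3 Ni2+(aq) + 2 Ga(s) → 3 Ni(s) + 2 Ga3+(aq); thus Q = [Ga3+(aq)]^2 / [Ni2+(aq)]^3.
Solving for the unknown gives log [Ga3+(aq)] = −1.398, so [Ga3+(aq)] ≈ 0.040 M.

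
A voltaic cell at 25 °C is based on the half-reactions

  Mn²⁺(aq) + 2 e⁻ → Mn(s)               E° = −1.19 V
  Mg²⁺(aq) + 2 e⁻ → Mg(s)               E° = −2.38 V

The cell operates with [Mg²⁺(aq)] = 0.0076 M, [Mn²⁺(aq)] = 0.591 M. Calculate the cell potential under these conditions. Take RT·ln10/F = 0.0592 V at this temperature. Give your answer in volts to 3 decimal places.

Since E°(Mn²⁺/Mn) > E°(Mg²⁺/Mg), Mn²⁺/Mn serves as the cathode.
The standard potential is −1.19 − (−2.38) = +1.19 V and the balanced reaction transfers n = 2 electrons.
The balanced reaction is Mn²⁺(aq) + Mg(s) → Mn(s) + Mg²⁺(aq), so Q = [Mg²⁺(aq)] / [Mn²⁺(aq)] = 0.0129 and log Q = −1.891.
E = E° − (0.0592/n)·log Q = +1.19 − (0.0592/2)(−1.891) = +1.246 V.

+1.246 V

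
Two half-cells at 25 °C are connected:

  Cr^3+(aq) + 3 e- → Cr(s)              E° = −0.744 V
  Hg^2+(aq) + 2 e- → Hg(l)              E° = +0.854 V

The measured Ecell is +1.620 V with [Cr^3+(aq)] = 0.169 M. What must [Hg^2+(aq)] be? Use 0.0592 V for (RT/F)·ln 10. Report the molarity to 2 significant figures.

1.7 M

The Hg²⁺/Hg couple has the larger reduction potential, so it is the cathode: E°cell = +0.854 − (−0.744) = +1.598 V and n = 6.
Since E = E° − (0.0592/n)·log Q, log Q = n(E° − E)/0.0592 = −2.230.
For 3 Hg^2+(aq) + 2 Cr(s) → 3 Hg(l) + 2 Cr^3+(aq), the reaction quotient is Q = [Cr^3+(aq)]^2 / [Hg^2+(aq)]^3.
Isolating [Hg^2+(aq)] in Q = 10^{−2.230} yields log [Hg^2+(aq)] = 0.229, i.e. 1.7 M.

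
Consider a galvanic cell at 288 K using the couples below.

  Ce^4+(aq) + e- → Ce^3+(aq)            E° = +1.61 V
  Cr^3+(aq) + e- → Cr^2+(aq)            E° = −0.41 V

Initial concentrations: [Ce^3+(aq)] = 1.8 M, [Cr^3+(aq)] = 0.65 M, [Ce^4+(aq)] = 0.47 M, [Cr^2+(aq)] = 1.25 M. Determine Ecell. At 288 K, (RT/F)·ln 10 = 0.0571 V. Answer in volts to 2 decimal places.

Ce⁴⁺/Ce³⁺ is reduced (cathode, E° = +1.61 V) and Cr³⁺/Cr²⁺ is oxidized (anode).
E°cell = +1.61 − (−0.41) = +2.02 V, with n = 1 electron transferred.
Balancing gives Ce^4+(aq) + Cr^2+(aq) → Ce^3+(aq) + Cr^3+(aq); hence Q = ([Ce^3+(aq)]·[Cr^3+(aq)]) / ([Ce^4+(aq)]·[Cr^2+(aq)]) = 1.99 (log Q = 0.299).
By the Nernst equation, E = +2.02 − (0.0571/1)·(0.299) = +2.00 V.

+2.00 V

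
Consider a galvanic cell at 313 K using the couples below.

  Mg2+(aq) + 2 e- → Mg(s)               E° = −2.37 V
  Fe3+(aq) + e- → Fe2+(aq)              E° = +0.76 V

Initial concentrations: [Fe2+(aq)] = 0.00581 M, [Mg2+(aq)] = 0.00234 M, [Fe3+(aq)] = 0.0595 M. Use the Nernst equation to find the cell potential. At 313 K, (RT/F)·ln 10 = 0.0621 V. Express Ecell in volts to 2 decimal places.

+3.27 V

Since E°(Fe³⁺/Fe²⁺) > E°(Mg²⁺/Mg), Fe³⁺/Fe²⁺ serves as the cathode.
E°cell = E°cat − E°an = +0.76 − (−2.37) = +3.13 V; n = 2.
The balanced reaction is 2 Fe3+(aq) + Mg(s) → 2 Fe2+(aq) + Mg2+(aq), so Q = ([Fe2+(aq)]^2·[Mg2+(aq)]) / [Fe3+(aq)]^2 = 2.23×10^−5 and log Q = −4.651.
E = E° − (0.0621/n)·log Q = +3.13 − (0.0621/2)(−4.651) = +3.27 V.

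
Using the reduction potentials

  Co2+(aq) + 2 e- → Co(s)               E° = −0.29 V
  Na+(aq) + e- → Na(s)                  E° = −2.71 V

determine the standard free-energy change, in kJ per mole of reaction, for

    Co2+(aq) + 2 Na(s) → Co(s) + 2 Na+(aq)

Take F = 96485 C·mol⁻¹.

In the reaction as written Co2+(aq) is reduced, so the Co²⁺/Co couple is the cathode and Na⁺/Na is the anode.
E°cell = −0.29 − (−2.71) = +2.42 V; balancing electrons gives n = 2.
ΔG° = −nFE°cell = −(2)(96485)(+2.42) J/mol = −467 kJ/mol.

−467 kJ/mol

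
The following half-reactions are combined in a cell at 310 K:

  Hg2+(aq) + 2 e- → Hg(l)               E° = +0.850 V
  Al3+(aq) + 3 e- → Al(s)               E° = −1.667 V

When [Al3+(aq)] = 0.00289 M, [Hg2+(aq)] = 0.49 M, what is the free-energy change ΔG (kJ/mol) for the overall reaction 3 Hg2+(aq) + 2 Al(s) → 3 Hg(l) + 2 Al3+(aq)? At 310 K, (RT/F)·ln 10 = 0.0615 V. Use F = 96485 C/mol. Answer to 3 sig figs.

−1480 kJ/mol

E°cell = +0.850 − (−1.667) = +2.517 V; the balanced reaction transfers n = 6 electrons.
Here Q = [Al3+(aq)]^2 / [Hg2+(aq)]^3 = 7.1×10^−5 (log Q = −4.149), giving E = +2.517 − (0.0615/6)·(−4.149) = +2.5595 V.
ΔG = −nFE = −(6)(96485)(+2.5595) J/mol = −1480 kJ/mol.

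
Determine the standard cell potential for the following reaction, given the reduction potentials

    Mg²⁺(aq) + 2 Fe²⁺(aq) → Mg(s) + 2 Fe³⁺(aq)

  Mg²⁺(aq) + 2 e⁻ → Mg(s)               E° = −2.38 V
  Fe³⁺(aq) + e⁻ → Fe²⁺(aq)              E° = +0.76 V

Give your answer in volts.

In the reaction as written, Mg²⁺(aq) is reduced (cathode) and Fe³⁺(aq) is produced by oxidation at the anode.
E°cell = E°(cathode) − E°(anode) = −2.38 − (+0.76) = −3.14 V.
The negative E°cell means the reaction is non-spontaneous in the direction written.

−3.14 V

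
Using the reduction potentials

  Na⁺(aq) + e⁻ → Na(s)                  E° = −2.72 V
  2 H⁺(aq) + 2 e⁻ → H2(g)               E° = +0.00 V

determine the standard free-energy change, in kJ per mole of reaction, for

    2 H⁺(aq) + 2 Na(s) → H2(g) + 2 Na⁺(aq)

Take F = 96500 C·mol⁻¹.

−525 kJ/mol

In the reaction as written H⁺(aq) is reduced, so the 2H⁺/H₂ couple is the cathode and Na⁺/Na is the anode.
E°cell = +0.00 − (−2.72) = +2.72 V; balancing electrons gives n = 2.
ΔG° = −nFE°cell = −(2)(96500)(+2.72) J/mol = −525 kJ/mol.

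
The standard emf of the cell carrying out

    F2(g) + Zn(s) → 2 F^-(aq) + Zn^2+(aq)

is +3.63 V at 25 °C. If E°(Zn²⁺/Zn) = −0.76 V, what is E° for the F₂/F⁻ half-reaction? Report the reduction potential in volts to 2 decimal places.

+2.87 V

In the reaction as written the F₂/F⁻ couple is reduced (cathode) and Zn²⁺/Zn is oxidized (anode), so E°cell = E°(F₂/F⁻) − E°(Zn²⁺/Zn).
E°(F₂/F⁻) = E°cell + E°(anode) = +3.63 + (−0.76) = +2.87 V.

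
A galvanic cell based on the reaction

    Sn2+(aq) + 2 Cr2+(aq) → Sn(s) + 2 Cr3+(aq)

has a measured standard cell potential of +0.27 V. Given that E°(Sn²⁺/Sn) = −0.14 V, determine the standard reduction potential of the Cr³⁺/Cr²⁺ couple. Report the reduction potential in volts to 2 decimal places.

−0.41 V

In the reaction as written the Sn²⁺/Sn couple is reduced (cathode) and Cr³⁺/Cr²⁺ is oxidized (anode), so E°cell = E°(Sn²⁺/Sn) − E°(Cr³⁺/Cr²⁺).
E°(Cr³⁺/Cr²⁺) = E°(cathode) − E°cell = −0.14 − (+0.27) = −0.41 V.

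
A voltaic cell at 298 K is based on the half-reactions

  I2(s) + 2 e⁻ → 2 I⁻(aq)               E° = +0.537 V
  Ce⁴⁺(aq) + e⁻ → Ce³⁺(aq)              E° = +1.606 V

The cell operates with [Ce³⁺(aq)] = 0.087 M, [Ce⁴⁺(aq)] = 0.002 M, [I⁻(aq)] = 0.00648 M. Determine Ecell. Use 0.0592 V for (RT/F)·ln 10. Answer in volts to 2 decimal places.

+0.84 V

Ce⁴⁺/Ce³⁺ is reduced (cathode, E° = +1.606 V) and I₂/I⁻ is oxidized (anode).
E°cell = +1.606 − (+0.537) = +1.069 V, with n = 2 electrons transferred.
The balanced reaction is 2 Ce⁴⁺(aq) + 2 I⁻(aq) → 2 Ce³⁺(aq) + I2(s), so Q = [Ce³⁺(aq)]^2 / ([Ce⁴⁺(aq)]^2·[I⁻(aq)]^2) = 4.51×10^7 and log Q = 7.654.
E = E° − (0.0592/n)·log Q = +1.069 − (0.0592/2)(7.654) = +0.84 V.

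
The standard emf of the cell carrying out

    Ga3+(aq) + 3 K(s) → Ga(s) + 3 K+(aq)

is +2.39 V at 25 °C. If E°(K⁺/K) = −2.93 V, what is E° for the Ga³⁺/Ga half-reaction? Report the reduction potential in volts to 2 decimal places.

−0.54 V

In the reaction as written the Ga³⁺/Ga couple is reduced (cathode) and K⁺/K is oxidized (anode), so E°cell = E°(Ga³⁺/Ga) − E°(K⁺/K).
E°(Ga³⁺/Ga) = E°cell + E°(anode) = +2.39 + (−2.93) = −0.54 V.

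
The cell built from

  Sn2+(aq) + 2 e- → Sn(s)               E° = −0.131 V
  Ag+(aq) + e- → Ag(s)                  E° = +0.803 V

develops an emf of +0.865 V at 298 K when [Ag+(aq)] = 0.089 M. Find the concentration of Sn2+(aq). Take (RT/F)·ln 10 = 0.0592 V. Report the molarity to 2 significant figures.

1.7 M

With Ag⁺/Ag at the cathode and Sn²⁺/Sn at the anode, E°cell = +0.803 − (−0.131) = +0.934 V (n = 2).
Since E = E° − (0.0592/n)·log Q, log Q = n(E° − E)/0.0592 = 2.331.
The balanced reaction is 2 Ag+(aq) + Sn(s) → 2 Ag(s) + Sn2+(aq), so Q = [Sn2+(aq)] / [Ag+(aq)]^2.
Isolating [Sn2+(aq)] in Q = 10^{2.331} yields log [Sn2+(aq)] = 0.230, i.e. 1.7 M.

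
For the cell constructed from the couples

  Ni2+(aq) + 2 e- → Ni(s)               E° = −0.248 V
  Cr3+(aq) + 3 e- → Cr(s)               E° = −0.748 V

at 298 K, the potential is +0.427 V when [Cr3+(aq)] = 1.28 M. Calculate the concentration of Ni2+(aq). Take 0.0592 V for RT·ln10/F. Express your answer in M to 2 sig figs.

The Ni²⁺/Ni couple has the larger reduction potential, so it is the cathode: E°cell = −0.248 − (−0.748) = +0.500 V and n = 6.
From the Nernst equation, log Q = n(E° − E)/0.0592 = 6·(+0.500 − (+0.427))/0.0592 = 7.399.
The balanced reaction is 3 Ni2+(aq) + 2 Cr(s) → 3 Ni(s) + 2 Cr3+(aq), so Q = [Cr3+(aq)]^2 / [Ni2+(aq)]^3.
Solving for the unknown gives log [Ni2+(aq)] = −2.395, so [Ni2+(aq)] ≈ 0.0040 M.

0.0040 M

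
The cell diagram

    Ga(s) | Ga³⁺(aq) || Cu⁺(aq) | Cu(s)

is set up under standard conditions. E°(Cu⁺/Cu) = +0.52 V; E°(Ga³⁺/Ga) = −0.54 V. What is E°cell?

+1.06 V

By convention the left-hand electrode in cell notation is the anode (oxidation) and the right-hand electrode is the cathode (reduction).
E°cell = E°(right) − E°(left) = +0.52 − (−0.54) = +1.06 V.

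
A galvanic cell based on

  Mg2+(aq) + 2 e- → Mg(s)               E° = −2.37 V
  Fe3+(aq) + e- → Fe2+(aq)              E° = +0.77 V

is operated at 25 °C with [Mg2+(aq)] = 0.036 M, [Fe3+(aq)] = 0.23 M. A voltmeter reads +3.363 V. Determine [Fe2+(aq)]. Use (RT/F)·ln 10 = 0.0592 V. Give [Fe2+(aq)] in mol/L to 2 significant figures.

0.00021 M

Fe³⁺/Fe²⁺ is the cathode (higher E°); E°cell = +0.77 − (−2.37) = +3.14 V with n = 2.
Since E = E° − (0.0592/n)·log Q, log Q = n(E° − E)/0.0592 = −7.534.
Balancing electrons gives 2 Fe3+(aq) + Mg(s) → 2 Fe2+(aq) + Mg2+(aq); thus Q = ([Fe2+(aq)]^2·[Mg2+(aq)]) / [Fe3+(aq)]^2.
Substituting the known concentrations and solving, log [Fe2+(aq)] = −3.683 and [Fe2+(aq)] = 0.00021 M.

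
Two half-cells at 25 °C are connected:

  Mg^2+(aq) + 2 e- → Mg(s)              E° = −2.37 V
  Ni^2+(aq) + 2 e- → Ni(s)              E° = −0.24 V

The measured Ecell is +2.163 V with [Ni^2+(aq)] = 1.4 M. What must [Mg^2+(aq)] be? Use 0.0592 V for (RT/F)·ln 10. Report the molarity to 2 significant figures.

0.11 M

The Ni²⁺/Ni couple has the larger reduction potential, so it is the cathode: E°cell = −0.24 − (−2.37) = +2.13 V and n = 2.
Since E = E° − (0.0592/n)·log Q, log Q = n(E° − E)/0.0592 = −1.115.
The balanced reaction is Ni^2+(aq) + Mg(s) → Ni(s) + Mg^2+(aq), so Q = [Mg^2+(aq)] / [Ni^2+(aq)].
Isolating [Mg^2+(aq)] in Q = 10^{−1.115} yields log [Mg^2+(aq)] = −0.969, i.e. 0.11 M.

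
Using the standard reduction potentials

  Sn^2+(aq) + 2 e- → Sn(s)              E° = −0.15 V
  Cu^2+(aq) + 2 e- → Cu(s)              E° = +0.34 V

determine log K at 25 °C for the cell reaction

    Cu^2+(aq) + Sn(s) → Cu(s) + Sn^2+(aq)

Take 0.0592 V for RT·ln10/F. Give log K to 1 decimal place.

log K = 16.6

The Cu²⁺/Cu couple is reduced (cathode); E°cell = +0.34 − (−0.15) = +0.49 V with n = 2.
At equilibrium E = 0, so log K = nE°cell / 0.0592 = (2)(+0.49) / 0.0592 = 16.6.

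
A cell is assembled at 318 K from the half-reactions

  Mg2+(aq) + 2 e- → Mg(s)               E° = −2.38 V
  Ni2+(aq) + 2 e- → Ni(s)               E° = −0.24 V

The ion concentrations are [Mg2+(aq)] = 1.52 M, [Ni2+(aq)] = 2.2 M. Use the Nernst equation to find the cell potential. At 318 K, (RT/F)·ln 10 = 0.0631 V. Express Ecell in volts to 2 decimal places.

+2.15 V

Since E°(Ni²⁺/Ni) > E°(Mg²⁺/Mg), Ni²⁺/Ni serves as the cathode.
E°cell = −0.24 − (−2.38) = +2.14 V, with n = 2 electrons transferred.
The balanced reaction is Ni2+(aq) + Mg(s) → Ni(s) + Mg2+(aq), so Q = [Mg2+(aq)] / [Ni2+(aq)] = 0.691 and log Q = −0.161.
E = E° − (0.0631/n)·log Q = +2.14 − (0.0631/2)(−0.161) = +2.15 V.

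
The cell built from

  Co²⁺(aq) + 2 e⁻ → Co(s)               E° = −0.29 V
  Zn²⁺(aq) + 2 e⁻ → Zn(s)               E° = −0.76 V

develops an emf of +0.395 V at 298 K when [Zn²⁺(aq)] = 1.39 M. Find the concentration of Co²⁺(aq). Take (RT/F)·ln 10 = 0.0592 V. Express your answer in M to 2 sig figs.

0.0041 M

The Co²⁺/Co couple has the larger reduction potential, so it is the cathode: E°cell = −0.29 − (−0.76) = +0.47 V and n = 2.
Since E = E° − (0.0592/n)·log Q, log Q = n(E° − E)/0.0592 = 2.534.
The balanced reaction is Co²⁺(aq) + Zn(s) → Co(s) + Zn²⁺(aq), so Q = [Zn²⁺(aq)] / [Co²⁺(aq)].
Substituting the known concentrations and solving, log [Co²⁺(aq)] = −2.391 and [Co²⁺(aq)] = 0.0041 M.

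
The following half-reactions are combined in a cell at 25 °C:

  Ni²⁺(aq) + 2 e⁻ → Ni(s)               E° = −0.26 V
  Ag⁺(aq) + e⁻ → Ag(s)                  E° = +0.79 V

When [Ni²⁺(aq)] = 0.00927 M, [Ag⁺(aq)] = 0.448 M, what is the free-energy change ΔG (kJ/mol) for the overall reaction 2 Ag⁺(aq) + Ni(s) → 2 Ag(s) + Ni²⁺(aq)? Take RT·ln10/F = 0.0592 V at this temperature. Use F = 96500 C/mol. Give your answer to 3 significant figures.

−210 kJ/mol

With Ag⁺/Ag reduced at the cathode, E°cell = +0.79 − (−0.26) = +1.05 V and n = 2.
Here Q = [Ni²⁺(aq)] / [Ag⁺(aq)]^2 = 0.0462 (log Q = −1.335), giving E = +1.05 − (0.0592/2)·(−1.335) = +1.0895 V.
ΔG = −nFE = −(2)(96500)(+1.0895) J/mol = −210 kJ/mol.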